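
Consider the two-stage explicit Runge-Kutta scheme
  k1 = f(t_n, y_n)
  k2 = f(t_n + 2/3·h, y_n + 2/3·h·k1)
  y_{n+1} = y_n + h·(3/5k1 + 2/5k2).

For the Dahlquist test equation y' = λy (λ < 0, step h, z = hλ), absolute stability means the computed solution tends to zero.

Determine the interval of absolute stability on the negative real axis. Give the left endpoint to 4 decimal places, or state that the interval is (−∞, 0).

On y'=λy, z=hλ:
  k1=λy_n ⇒ h·k1=z·y_n;  k2=λ(1+2/3z)y_n ⇒ h·k2=z(1+2/3z)y_n
  y_{n+1}/y_n = 1 + 3/5z + 2/5z(1+2/3z) = 1 + z + 4/15z²
  R(z) = 1 + z + 4/15z².

Solve |R(x)|<1 on ℝ⁻.
x=-1.46: |R|=0.1084
R=1: x+4/15x²=0 ⇒ x=−15/4=-3.7500; min R=1−1/(4·4/15)=0.0625>−1
Confirm numerically:
  x=-2.228: |R|=0.09573 <1
  x=-2.224: |R|=0.09498 <1
  x=-1.799: |R|=0.06404 <1
  x=-1.555: |R|=0.08981 <1
  x=-3.951: |R|=1.21177 >1
  x=-3.838: |R|=1.09007 >1
So |R|<1 on (-3.7500, 0).

(-3.7500, 0).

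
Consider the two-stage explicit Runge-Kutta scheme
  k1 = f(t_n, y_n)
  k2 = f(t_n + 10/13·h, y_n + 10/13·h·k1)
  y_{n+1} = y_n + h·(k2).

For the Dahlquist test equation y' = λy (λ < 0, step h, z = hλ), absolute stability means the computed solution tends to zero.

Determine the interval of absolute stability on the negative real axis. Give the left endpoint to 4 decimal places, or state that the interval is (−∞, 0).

On y'=λy, z=hλ:
  k1=λy_n ⇒ h·k1=z·y_n;  k2=λ(1+10/13z)y_n ⇒ h·k2=z(1+10/13z)y_n
  y_{n+1}/y_n = 1 + z(1+10/13z) = 1 + z + 10/13z²
  Hence R(z) = 1 + z + 10/13z².

Find x<0 with |R(x)|<1.
x=-1.58: |R|=1.3403
R=1: x+10/13x²=0 ⇒ x=−13/10=-1.3000; min R=1−1/(4·10/13)=0.6750>−1
Confirm numerically:
  x=-0.900: |R|=0.72308 <1
  x=-0.844: |R|=0.70395 <1
  x=-0.700: |R|=0.67692 <1
  x=-0.637: |R|=0.67513 <1
  x=-1.661: |R|=1.46125 >1
  x=-1.506: |R|=1.23864 >1
  x=-1.412: |R|=1.12165 >1
So |R|<1 on (-1.3000, 0).

z∈(-1.3000,0).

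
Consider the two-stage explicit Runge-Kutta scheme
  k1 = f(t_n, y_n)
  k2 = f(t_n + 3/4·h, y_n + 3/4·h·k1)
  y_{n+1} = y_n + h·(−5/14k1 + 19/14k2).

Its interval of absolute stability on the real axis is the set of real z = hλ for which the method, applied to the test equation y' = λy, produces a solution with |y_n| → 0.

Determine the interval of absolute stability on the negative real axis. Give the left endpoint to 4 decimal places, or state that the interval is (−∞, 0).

Test eqn y'=λy, z=hλ:
  k1=λy_n ⇒ h·k1=z·y_n;  k2=λ(1+3/4z)y_n ⇒ h·k2=z(1+3/4z)y_n
  y_{n+1}/y_n = 1 − 5/14z + 19/14z(1+3/4z) = 1 + z + 57/56z²
  so R(z) = 1 + z + 57/56z².

Need |R(x)|<1, x<0.
x=-1.74: |R|=2.3417
R=1: x+57/56x²=0 ⇒ x=−56/57=-0.9825; min R=1−1/(4·57/56)=0.7544>−1
Confirm numerically:
  x=-0.901: |R|=0.92530 <1
  x=-0.609: |R|=0.76850 <1
  x=-0.398: |R|=0.76323 <1
  x=-1.553: |R|=1.90188 >1
  x=-1.536: |R|=1.86543 >1
  x=-1.401: |R|=1.59685 >1
So |R|<1 on (-0.9825, 0).

(-0.9825, 0).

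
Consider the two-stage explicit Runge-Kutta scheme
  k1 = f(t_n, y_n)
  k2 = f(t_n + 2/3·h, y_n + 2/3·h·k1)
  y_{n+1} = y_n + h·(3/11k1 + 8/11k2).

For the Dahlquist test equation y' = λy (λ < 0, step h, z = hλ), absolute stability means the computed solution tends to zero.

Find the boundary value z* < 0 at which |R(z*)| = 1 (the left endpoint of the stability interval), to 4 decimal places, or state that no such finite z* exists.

z* = -2.0625.

With y'=λy (z=hλ):
  k1=λy_n ⇒ h·k1=z·y_n;  k2=λ(1+2/3z)y_n ⇒ h·k2=z(1+2/3z)y_n
  y_{n+1}/y_n = 1 + 3/11z + 8/11z(1+2/3z) = 1 + z + 16/33z²
  so R(z) = 1 + z + 16/33z².

Find x<0 with |R(x)|<1.
x=-0.94: |R|=0.4884
R=1: x+16/33x²=0 ⇒ x=−33/16=-2.0625; min R=1−1/(4·16/33)=0.4844>−1
Confirm numerically:
  x=-1.286: |R|=0.51584 <1
  x=-1.112: |R|=0.48754 <1
  x=-0.947: |R|=0.48782 <1
  x=-2.343: |R|=1.31865 >1
  x=-2.231: |R|=1.18227 >1
  x=-2.140: |R|=1.08041 >1
So |R|<1 on (-2.0625, 0).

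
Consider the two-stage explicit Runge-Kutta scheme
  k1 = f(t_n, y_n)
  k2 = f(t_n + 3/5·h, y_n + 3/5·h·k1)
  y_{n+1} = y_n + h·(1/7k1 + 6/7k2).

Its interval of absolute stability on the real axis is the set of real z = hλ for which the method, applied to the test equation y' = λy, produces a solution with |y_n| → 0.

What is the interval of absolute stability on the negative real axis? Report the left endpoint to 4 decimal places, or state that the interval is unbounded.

With y'=λy (z=hλ):
  k1=λy_n ⇒ h·k1=z·y_n;  k2=λ(1+3/5z)y_n ⇒ h·k2=z(1+3/5z)y_n
  y_{n+1}/y_n = 1 + 1/7z + 6/7z(1+3/5z) = 1 + z + 18/35z²
  R(z) = 1 + z + 18/35z².

Find x<0 with |R(x)|<1.
x=-1.45: |R|=0.6313
R=1: x+18/35x²=0 ⇒ x=−35/18=-1.9444; min R=1−1/(4·18/35)=0.5139>−1
Confirm numerically:
  x=-1.854: |R|=0.91376 <1
  x=-1.735: |R|=0.81312 <1
  x=-1.628: |R|=0.73505 <1
  x=-1.258: |R|=0.55589 <1
  x=-2.335: |R|=1.46900 >1
  x=-2.026: |R|=1.08498 >1
Interval (-1.9444, 0).

(-1.9444, 0).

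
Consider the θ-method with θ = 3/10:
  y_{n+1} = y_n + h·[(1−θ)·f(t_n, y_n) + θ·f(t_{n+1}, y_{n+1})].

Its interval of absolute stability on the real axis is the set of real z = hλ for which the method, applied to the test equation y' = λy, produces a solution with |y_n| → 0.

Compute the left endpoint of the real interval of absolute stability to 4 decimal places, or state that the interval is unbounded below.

Test eqn y'=λy, z=hλ:
  y_{n+1} = y_n + z·[7/10·y_n + 3/10·y_{n+1}] ⇒ (1 − 3/10z)y_{n+1} = (1 + 7/10z)y_n
  so R(z) = (1 + 7/10z)/(1 − 3/10z).

Boundary: |R(x)|=1, x<0.
x=-0.73: |R|=0.4011
R=−1: 1+7/10x = −1+3/10x ⇒ -2/5x=2 ⇒ x=2/(-2/5)=-5.0000
Confirm numerically:
  x=-4.386: |R|=0.89395 <1
  x=-4.196: |R|=0.85762 <1
  x=-2.622: |R|=0.46759 <1
  x=-2.142: |R|=0.30403 <1
  x=-5.450: |R|=1.06831 >1
  x=-5.364: |R|=1.05580 >1
  x=-5.129: |R|=1.02033 >1
Stable set (-5.0000, 0).

left endpoint -5.0000.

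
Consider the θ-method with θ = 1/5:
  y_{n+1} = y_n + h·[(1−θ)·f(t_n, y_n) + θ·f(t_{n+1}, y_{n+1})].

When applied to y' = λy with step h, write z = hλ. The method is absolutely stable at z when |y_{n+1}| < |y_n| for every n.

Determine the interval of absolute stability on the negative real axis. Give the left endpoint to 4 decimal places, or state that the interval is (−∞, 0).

(-3.3333, 0).

Set f=λy, z=hλ:
  y_{n+1} = y_n + z·[4/5·y_n + 1/5·y_{n+1}] ⇒ (1 − 1/5z)y_{n+1} = (1 + 4/5z)y_n
  so R(z) = (1 + 4/5z)/(1 − 1/5z).

Solve |R(x)|<1 on ℝ⁻.
x=-0.72: |R|=0.3706
R=−1: 1+4/5x = −1+1/5x ⇒ -3/5x=2 ⇒ x=2/(-3/5)=-3.3333
Confirm numerically:
  x=-3.289: |R|=0.98395 <1
  x=-2.061: |R|=0.45943 <1
  x=-2.056: |R|=0.45692 <1
  x=-3.488: |R|=1.05467 >1
  x=-3.460: |R|=1.04492 >1
So |R|<1 on (-3.3333, 0).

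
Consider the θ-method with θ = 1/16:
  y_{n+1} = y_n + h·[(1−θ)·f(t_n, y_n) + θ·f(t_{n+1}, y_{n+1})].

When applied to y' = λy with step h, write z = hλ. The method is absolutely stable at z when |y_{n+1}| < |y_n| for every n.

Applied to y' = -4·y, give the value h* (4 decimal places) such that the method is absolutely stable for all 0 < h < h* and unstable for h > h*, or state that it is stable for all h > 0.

Test eqn y'=λy, z=hλ:
  y_{n+1} = y_n + z·[15/16·y_n + 1/16·y_{n+1}] ⇒ (1 − 1/16z)y_{n+1} = (1 + 15/16z)y_n
  so R(z) = (1 + 15/16z)/(1 − 1/16z).

Need |R(x)|<1, x<0.
x=-1: |R|=0.0588
R=−1: 1+15/16x = −1+1/16x ⇒ -7/8x=2 ⇒ x=2/(-7/8)=-2.2857
Confirm numerically:
  x=-1.621: |R|=0.47188 <1
  x=-1.364: |R|=0.25685 <1
  x=-1.210: |R|=0.12493 <1
  x=-1.151: |R|=0.07376 <1
  x=-2.537: |R|=1.18978 >1
  x=-2.425: |R|=1.10583 >1
  x=-2.366: |R|=1.06120 >1
So |R|<1 on (-2.2857, 0).

(-2.2857,0); λ=-4 ⇒ h* = (16/7)/4 = 0.5714.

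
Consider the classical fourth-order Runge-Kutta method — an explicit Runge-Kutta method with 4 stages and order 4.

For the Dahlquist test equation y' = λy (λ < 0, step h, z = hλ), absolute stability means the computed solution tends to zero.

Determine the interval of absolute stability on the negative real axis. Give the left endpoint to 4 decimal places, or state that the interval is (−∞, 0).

z∈(-2.7853,0).

With y'=λy (z=hλ):
  order 4, 4-stage ⇒ R(z)=1+z+z^2/2+z^3/6+z^4/24
  (e.g. R(-1.26)=0.30542, |R|=0.30542)

Need |R(x)|<1, x<0.
x=-1.26: |R|=0.3054
|R(-3.16)|=1.7284 |R(-2.34)|=0.5116 |R(-1.74)|=0.2777
Bisect:
  x_lo=-3.4447 |R|=2.5427  x_hi=-0.1199 |R|=0.8870
  mid=-1.78230 |R|=0.28284 →hi
  mid=-2.61352 |R|=0.77043 →hi
  mid=-3.02913 |R|=1.43432 →lo
  mid=-2.82132 |R|=1.05569 →lo
  mid=-2.71742 |R|=0.90240 →hi
  mid=-2.76937 |R|=0.97626 →hi
  mid=-2.79535 |R|=1.01526 →lo
  ...
  [-2.78540,-2.78520] ⇒ x*=-2.7853
Interval (-2.7853, 0).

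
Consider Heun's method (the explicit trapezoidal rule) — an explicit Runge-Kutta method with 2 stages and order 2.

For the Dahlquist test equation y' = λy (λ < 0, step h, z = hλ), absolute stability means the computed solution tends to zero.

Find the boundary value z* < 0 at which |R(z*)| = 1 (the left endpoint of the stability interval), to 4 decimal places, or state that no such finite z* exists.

z* = -2.0000.

Set f=λy, z=hλ:
  order 2, 2-stage ⇒ R(z)=1+z+z^2/2
  (e.g. R(-0.65)=0.56125, |R|=0.56125)

Boundary: |R(x)|=1, x<0.
x=-0.65: |R|=0.5613
|R(-2.29)|=1.3321 |R(-1.75)|=0.7812 |R(-1.21)|=0.5221
Bisect:
  x_lo=-2.4619 |R|=1.5686  x_hi=-0.2648 |R|=0.7703
  mid=-1.36336 |R|=0.56602 →hi
  mid=-1.91264 |R|=0.91646 →hi
  mid=-2.18729 |R|=1.20482 →lo
  mid=-2.04997 |R|=1.05121 →lo
  mid=-1.98130 |R|=0.98148 →hi
  mid=-2.01564 |R|=1.01576 →lo
  mid=-1.99847 |R|=0.99847 →hi
  mid=-2.00705 |R|=1.00708 →lo
  ...
  [-2.00008,-1.99995] ⇒ x*=-2.0000
Stable set (-2.0000, 0).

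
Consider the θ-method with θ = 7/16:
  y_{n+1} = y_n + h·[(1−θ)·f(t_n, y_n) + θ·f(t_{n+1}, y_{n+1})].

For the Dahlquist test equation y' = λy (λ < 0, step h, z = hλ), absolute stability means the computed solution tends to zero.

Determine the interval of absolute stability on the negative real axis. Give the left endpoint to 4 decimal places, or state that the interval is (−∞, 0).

On y'=λy, z=hλ:
  y_{n+1} = y_n + z·[9/16·y_n + 7/16·y_{n+1}] ⇒ (1 − 7/16z)y_{n+1} = (1 + 9/16z)y_n
  R(z) = (1 + 9/16z)/(1 − 7/16z).

Find x<0 with |R(x)|<1.
x=-1.16: |R|=0.2305
R=−1: 1+9/16x = −1+7/16x ⇒ -1/8x=2 ⇒ x=2/(-1/8)=-16.0000
Confirm numerically:
  x=-12.137: |R|=0.92347 <1
  x=-7.242: |R|=0.73737 <1
  x=-6.987: |R|=0.72229 <1
  x=-6.828: |R|=0.71246 <1
  x=-16.345: |R|=1.00529 >1
  x=-16.146: |R|=1.00226 >1
  x=-16.042: |R|=1.00065 >1
Stable set (-16.0000, 0).

(-16.0000, 0).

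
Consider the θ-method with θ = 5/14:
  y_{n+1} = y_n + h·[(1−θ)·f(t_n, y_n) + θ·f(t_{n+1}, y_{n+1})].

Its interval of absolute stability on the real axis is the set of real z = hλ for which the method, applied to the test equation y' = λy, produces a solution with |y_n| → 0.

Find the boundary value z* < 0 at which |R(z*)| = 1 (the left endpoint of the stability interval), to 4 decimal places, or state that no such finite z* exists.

On y'=λy, z=hλ:
  y_{n+1} = y_n + z·[9/14·y_n + 5/14·y_{n+1}] ⇒ (1 − 5/14z)y_{n+1} = (1 + 9/14z)y_n
  Hence R(z) = (1 + 9/14z)/(1 − 5/14z).

Find x<0 with |R(x)|<1.
x=-0.53: |R|=0.5544
R=−1: 1+9/14x = −1+5/14x ⇒ -2/7x=2 ⇒ x=2/(-2/7)=-7.0000
Confirm numerically:
  x=-6.792: |R|=0.98265 <1
  x=-4.739: |R|=0.76007 <1
  x=-3.235: |R|=0.50091 <1
  x=-7.259: |R|=1.02060 >1
  x=-7.218: |R|=1.01741 >1
Interval (-7.0000, 0).

z* = -7.0000.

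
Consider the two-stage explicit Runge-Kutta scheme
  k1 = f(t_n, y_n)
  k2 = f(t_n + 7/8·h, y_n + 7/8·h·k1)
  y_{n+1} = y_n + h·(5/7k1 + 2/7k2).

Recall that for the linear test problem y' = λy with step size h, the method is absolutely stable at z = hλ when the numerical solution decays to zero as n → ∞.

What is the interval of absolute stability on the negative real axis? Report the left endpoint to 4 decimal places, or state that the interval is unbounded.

On y'=λy, z=hλ:
  k1=λy_n ⇒ h·k1=z·y_n;  k2=λ(1+7/8z)y_n ⇒ h·k2=z(1+7/8z)y_n
  y_{n+1}/y_n = 1 + 5/7z + 2/7z(1+7/8z) = 1 + z + 1/4z²
  ⇒ R(z) = 1 + z + 1/4z².

Boundary: |R(x)|=1, x<0.
x=-1.25: |R|=0.1406
R=1: x+1/4x²=0 ⇒ x=−4=-4.0000; min R=1−1/(4·1/4)=0.0000>−1
Confirm numerically:
  x=-3.604: |R|=0.64320 <1
  x=-3.522: |R|=0.57912 <1
  x=-1.880: |R|=0.00360 <1
  x=-4.510: |R|=1.57502 >1
  x=-4.454: |R|=1.50553 >1
So |R|<1 on (-4.0000, 0).

z∈(-4.0000,0).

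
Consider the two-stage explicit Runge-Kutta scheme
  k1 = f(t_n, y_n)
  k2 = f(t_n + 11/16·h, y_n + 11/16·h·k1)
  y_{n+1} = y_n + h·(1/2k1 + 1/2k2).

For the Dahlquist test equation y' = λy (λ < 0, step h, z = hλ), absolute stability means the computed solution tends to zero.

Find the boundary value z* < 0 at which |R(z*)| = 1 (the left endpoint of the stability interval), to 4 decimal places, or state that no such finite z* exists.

Set f=λy, z=hλ:
  k1=λy_n ⇒ h·k1=z·y_n;  k2=λ(1+11/16z)y_n ⇒ h·k2=z(1+11/16z)y_n
  y_{n+1}/y_n = 1 + 1/2z + 1/2z(1+11/16z) = 1 + z + 11/32z²
  so R(z) = 1 + z + 11/32z².

Find x<0 with |R(x)|<1.
x=-1.08: |R|=0.3210
R=1: x+11/32x²=0 ⇒ x=−32/11=-2.9091; min R=1−1/(4·11/32)=0.2727>−1
Confirm numerically:
  x=-2.331: |R|=0.53679 <1
  x=-1.781: |R|=0.30936 <1
  x=-1.711: |R|=0.29534 <1
  x=-1.499: |R|=0.27341 <1
  x=-3.197: |R|=1.31640 >1
  x=-3.021: |R|=1.11621 >1
Interval (-2.9091, 0).

left endpoint -2.9091.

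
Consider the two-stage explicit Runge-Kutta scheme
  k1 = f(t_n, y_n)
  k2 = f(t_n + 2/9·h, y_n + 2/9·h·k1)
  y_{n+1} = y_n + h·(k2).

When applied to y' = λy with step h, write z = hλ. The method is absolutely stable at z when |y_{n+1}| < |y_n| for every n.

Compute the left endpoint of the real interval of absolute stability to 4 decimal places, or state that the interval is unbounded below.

On y'=λy, z=hλ:
  k1=λy_n ⇒ h·k1=z·y_n;  k2=λ(1+2/9z)y_n ⇒ h·k2=z(1+2/9z)y_n
  y_{n+1}/y_n = 1 + z(1+2/9z) = 1 + z + 2/9z²
  so R(z) = 1 + z + 2/9z².

Solve |R(x)|<1 on ℝ⁻.
x=-1.24: |R|=0.1017
R=1: x+2/9x²=0 ⇒ x=−9/2=-4.5000; min R=1−1/(4·2/9)=-0.1250>−1
Confirm numerically:
  x=-2.736: |R|=0.07251 <1
  x=-2.125: |R|=0.12153 <1
  x=-1.841: |R|=0.08783 <1
  x=-5.065: |R|=1.63594 >1
  x=-4.909: |R|=1.44617 >1
So |R|<1 on (-4.5000, 0).

left endpoint -4.5000.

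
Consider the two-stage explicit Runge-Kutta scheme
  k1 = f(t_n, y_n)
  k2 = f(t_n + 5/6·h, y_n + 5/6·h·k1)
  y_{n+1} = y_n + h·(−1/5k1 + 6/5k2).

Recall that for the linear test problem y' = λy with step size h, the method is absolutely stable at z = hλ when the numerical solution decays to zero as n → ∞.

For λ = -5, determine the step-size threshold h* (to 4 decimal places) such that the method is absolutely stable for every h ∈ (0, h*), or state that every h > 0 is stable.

With y'=λy (z=hλ):
  k1=λy_n ⇒ h·k1=z·y_n;  k2=λ(1+5/6z)y_n ⇒ h·k2=z(1+5/6z)y_n
  y_{n+1}/y_n = 1 − 1/5z + 6/5z(1+5/6z) = 1 + z + z²
  R(z) = 1 + z + z².

Boundary: |R(x)|=1, x<0.
x=-0.89: |R|=0.9021
R=1: x+1x²=0 ⇒ x=−1=-1.0000; min R=1−1/(4·1)=0.7500>−1
Confirm numerically:
  x=-0.978: |R|=0.97848 <1
  x=-0.945: |R|=0.94803 <1
  x=-0.943: |R|=0.94625 <1
  x=-0.435: |R|=0.75423 <1
  x=-1.360: |R|=1.48960 >1
  x=-1.294: |R|=1.38044 >1
  x=-1.276: |R|=1.35218 >1
Stable set (-1.0000, 0).

(-1.0000,0); λ=-5 ⇒ h* = (1)/5 = 0.2000.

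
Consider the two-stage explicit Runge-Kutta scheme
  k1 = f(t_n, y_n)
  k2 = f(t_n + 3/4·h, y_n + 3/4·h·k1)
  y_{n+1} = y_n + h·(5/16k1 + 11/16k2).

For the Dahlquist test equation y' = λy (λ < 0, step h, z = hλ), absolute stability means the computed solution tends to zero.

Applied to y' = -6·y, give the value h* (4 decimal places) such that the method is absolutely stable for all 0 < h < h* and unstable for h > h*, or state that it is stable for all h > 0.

On y'=λy, z=hλ:
  k1=λy_n ⇒ h·k1=z·y_n;  k2=λ(1+3/4z)y_n ⇒ h·k2=z(1+3/4z)y_n
  y_{n+1}/y_n = 1 + 5/16z + 11/16z(1+3/4z) = 1 + z + 33/64z²
  so R(z) = 1 + z + 33/64z².

Find x<0 with |R(x)|<1.
x=-1.14: |R|=0.5301
R=1: x+33/64x²=0 ⇒ x=−64/33=-1.9394; min R=1−1/(4·33/64)=0.5152>−1
Confirm numerically:
  x=-1.381: |R|=0.60238 <1
  x=-1.294: |R|=0.56938 <1
  x=-1.031: |R|=0.51709 <1
  x=-2.129: |R|=1.20814 >1
  x=-2.077: |R|=1.14737 >1
  x=-2.004: |R|=1.06676 >1
Interval (-1.9394, 0).

(-1.9394,0); λ=-6 ⇒ h* = (64/33)/6 = 0.3232.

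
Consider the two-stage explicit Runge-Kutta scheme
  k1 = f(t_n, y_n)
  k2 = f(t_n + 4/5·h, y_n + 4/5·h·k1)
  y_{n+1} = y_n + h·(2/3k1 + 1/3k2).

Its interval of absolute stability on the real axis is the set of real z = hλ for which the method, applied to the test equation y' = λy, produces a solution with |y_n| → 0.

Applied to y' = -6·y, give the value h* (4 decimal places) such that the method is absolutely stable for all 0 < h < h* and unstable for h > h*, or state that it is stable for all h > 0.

On y'=λy, z=hλ:
  k1=λy_n ⇒ h·k1=z·y_n;  k2=λ(1+4/5z)y_n ⇒ h·k2=z(1+4/5z)y_n
  y_{n+1}/y_n = 1 + 2/3z + 1/3z(1+4/5z) = 1 + z + 4/15z²
  so R(z) = 1 + z + 4/15z².

Find x<0 with |R(x)|<1.
x=-1.18: |R|=0.1913
R=1: x+4/15x²=0 ⇒ x=−15/4=-3.7500; min R=1−1/(4·4/15)=0.0625>−1
Confirm numerically:
  x=-2.649: |R|=0.22225 <1
  x=-2.354: |R|=0.12368 <1
  x=-2.113: |R|=0.07761 <1
  x=-2.092: |R|=0.07506 <1
  x=-4.037: |R|=1.30897 >1
  x=-3.991: |R|=1.25649 >1
Interval (-3.7500, 0).

(-3.7500,0); λ=-6 ⇒ h* = (15/4)/6 = 0.6250.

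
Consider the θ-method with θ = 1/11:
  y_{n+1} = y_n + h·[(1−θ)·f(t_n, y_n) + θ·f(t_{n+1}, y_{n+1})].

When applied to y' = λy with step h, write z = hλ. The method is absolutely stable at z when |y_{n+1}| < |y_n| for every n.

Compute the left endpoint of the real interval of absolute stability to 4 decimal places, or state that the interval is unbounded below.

z* = -2.4444.

Set f=λy, z=hλ:
  y_{n+1} = y_n + z·[10/11·y_n + 1/11·y_{n+1}] ⇒ (1 − 1/11z)y_{n+1} = (1 + 10/11z)y_n
  so R(z) = (1 + 10/11z)/(1 − 1/11z).

Boundary: |R(x)|=1, x<0.
x=-0.82: |R|=0.2369
R=−1: 1+10/11x = −1+1/11x ⇒ -9/11x=2 ⇒ x=2/(-9/11)=-2.4444
Confirm numerically:
  x=-2.162: |R|=0.80687 <1
  x=-2.078: |R|=0.74782 <1
  x=-1.694: |R|=0.46794 <1
  x=-1.566: |R|=0.37084 <1
  x=-2.886: |R|=1.28619 >1
  x=-2.740: |R|=1.19360 >1
  x=-2.681: |R|=1.15562 >1
So |R|<1 on (-2.4444, 0).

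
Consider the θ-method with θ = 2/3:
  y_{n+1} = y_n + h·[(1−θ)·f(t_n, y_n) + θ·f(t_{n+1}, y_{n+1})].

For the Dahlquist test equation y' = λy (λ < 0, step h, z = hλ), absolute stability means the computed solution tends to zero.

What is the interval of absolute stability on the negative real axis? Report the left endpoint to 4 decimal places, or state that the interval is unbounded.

interval (−∞, 0).

With y'=λy (z=hλ):
  y_{n+1} = y_n + z·[1/3·y_n + 2/3·y_{n+1}] ⇒ (1 − 2/3z)y_{n+1} = (1 + 1/3z)y_n
  so R(z) = (1 + 1/3z)/(1 − 2/3z).

Need |R(x)|<1, x<0.
x=-1.33: |R|=0.2951
x=-2: |R|=0.1429
x=-10: |R|=0.3043
x=-100: |R|=0.4778
θ=2/3≥1/2 ⇒ |1+1/3x|<|1−2/3x| ∀x<0 ⇒ stable on all of ℝ⁻.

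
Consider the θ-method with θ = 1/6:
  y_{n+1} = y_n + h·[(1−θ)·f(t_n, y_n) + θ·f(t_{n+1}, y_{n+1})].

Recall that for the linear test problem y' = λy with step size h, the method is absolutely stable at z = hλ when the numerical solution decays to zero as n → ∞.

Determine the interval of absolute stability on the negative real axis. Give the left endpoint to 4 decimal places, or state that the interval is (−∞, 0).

With y'=λy (z=hλ):
  y_{n+1} = y_n + z·[5/6·y_n + 1/6·y_{n+1}] ⇒ (1 − 1/6z)y_{n+1} = (1 + 5/6z)y_n
  ⇒ R(z) = (1 + 5/6z)/(1 − 1/6z).

Boundary: |R(x)|=1, x<0.
x=-1.1: |R|=0.0704
R=−1: 1+5/6x = −1+1/6x ⇒ -2/3x=2 ⇒ x=2/(-2/3)=-3.0000
Confirm numerically:
  x=-2.646: |R|=0.83622 <1
  x=-2.545: |R|=0.78701 <1
  x=-2.161: |R|=0.58878 <1
  x=-1.205: |R|=0.00347 <1
  x=-3.578: |R|=1.24139 >1
  x=-3.082: |R|=1.03612 >1
  x=-3.028: |R|=1.01241 >1
Stable set (-3.0000, 0).

(-3.0000, 0).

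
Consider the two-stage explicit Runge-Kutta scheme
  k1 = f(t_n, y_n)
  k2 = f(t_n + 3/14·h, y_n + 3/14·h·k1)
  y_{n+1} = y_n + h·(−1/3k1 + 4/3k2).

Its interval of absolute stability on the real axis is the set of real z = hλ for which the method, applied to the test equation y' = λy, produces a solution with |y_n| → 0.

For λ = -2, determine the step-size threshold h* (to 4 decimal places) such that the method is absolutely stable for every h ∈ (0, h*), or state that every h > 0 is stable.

(-3.5000,0); λ=-2 ⇒ h* = (7/2)/2 = 1.7500.

On y'=λy, z=hλ:
  k1=λy_n ⇒ h·k1=z·y_n;  k2=λ(1+3/14z)y_n ⇒ h·k2=z(1+3/14z)y_n
  y_{n+1}/y_n = 1 − 1/3z + 4/3z(1+3/14z) = 1 + z + 2/7z²
  ⇒ R(z) = 1 + z + 2/7z².

Boundary: |R(x)|=1, x<0.
x=-1.75: |R|=0.1250
R=1: x+2/7x²=0 ⇒ x=−7/2=-3.5000; min R=1−1/(4·2/7)=0.1250>−1
Confirm numerically:
  x=-2.726: |R|=0.39716 <1
  x=-2.689: |R|=0.37692 <1
  x=-2.172: |R|=0.17588 <1
  x=-2.167: |R|=0.17468 <1
  x=-3.841: |R|=1.37422 >1
  x=-3.622: |R|=1.12625 >1
  x=-3.536: |R|=1.03637 >1
So |R|<1 on (-3.5000, 0).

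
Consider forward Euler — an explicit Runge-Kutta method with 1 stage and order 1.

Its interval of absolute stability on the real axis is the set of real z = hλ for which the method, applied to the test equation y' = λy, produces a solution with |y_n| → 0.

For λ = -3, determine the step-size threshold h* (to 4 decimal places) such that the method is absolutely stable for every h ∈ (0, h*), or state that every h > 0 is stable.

(-2.0000,0); λ=-3 ⇒ h* = 0.6667.

With y'=λy (z=hλ):
  order 1, 1-stage ⇒ R(z)=1+z
  (e.g. R(-0.83)=0.17000, |R|=0.17000)

Need |R(x)|<1, x<0.
x=-0.83: |R|=0.1700
|R(-2.09)|=1.0900 |R(-1.84)|=0.8400 |R(-1.61)|=0.6100
Bisect:
  x_lo=-2.3693 |R|=1.3693  x_hi=-0.0636 |R|=0.9364
  mid=-1.21646 |R|=0.21646 →hi
  mid=-1.79290 |R|=0.79290 →hi
  mid=-2.08113 |R|=1.08113 →lo
  mid=-1.93701 |R|=0.93701 →hi
  mid=-2.00907 |R|=1.00907 →lo
  mid=-1.97304 |R|=0.97304 →hi
  mid=-1.99106 |R|=0.99106 →hi
  mid=-2.00006 |R|=1.00006 →lo
  mid=-1.99556 |R|=0.99556 →hi
  mid=-1.99781 |R|=0.99781 →hi
  ...
  [-2.00006,-1.99992] ⇒ x*=-2.0000
Stable set (-2.0000, 0).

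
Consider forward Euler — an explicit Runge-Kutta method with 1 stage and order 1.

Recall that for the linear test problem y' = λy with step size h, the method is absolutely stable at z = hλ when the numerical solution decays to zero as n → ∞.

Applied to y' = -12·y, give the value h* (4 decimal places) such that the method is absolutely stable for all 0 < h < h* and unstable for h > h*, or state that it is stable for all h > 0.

On y'=λy, z=hλ:
  order 1, 1-stage ⇒ R(z)=1+z
  (e.g. R(-0.59)=0.41000, |R|=0.41000)

Find x<0 with |R(x)|<1.
x=-0.59: |R|=0.4100
|R(-2.29)|=1.2900 |R(-1.52)|=0.5200 |R(-0.95)|=0.0500
Bisect:
  x_lo=-2.4869 |R|=1.4869  x_hi=-0.0665 |R|=0.9335
  mid=-1.27671 |R|=0.27671 →hi
  mid=-1.88182 |R|=0.88182 →hi
  mid=-2.18438 |R|=1.18438 →lo
  mid=-2.03310 |R|=1.03310 →lo
  mid=-1.95746 |R|=0.95746 →hi
  mid=-1.99528 |R|=0.99528 →hi
  mid=-2.01419 |R|=1.01419 →lo
  mid=-2.00474 |R|=1.00474 →lo
  mid=-2.00001 |R|=1.00001 →lo
  mid=-1.99765 |R|=0.99765 →hi
  ...
  [-2.00001,-1.99986] ⇒ x*=-2.0000
Stable set (-2.0000, 0).

(-2.0000,0); λ=-12 ⇒ h* = 0.1667.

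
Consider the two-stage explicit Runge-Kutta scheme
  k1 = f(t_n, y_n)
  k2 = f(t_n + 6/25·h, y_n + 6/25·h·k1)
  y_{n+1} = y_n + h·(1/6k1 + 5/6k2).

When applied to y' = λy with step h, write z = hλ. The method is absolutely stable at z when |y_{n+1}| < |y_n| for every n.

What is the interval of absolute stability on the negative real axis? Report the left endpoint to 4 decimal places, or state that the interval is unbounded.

(-5.0000, 0).

Set f=λy, z=hλ:
  k1=λy_n ⇒ h·k1=z·y_n;  k2=λ(1+6/25z)y_n ⇒ h·k2=z(1+6/25z)y_n
  y_{n+1}/y_n = 1 + 1/6z + 5/6z(1+6/25z) = 1 + z + 1/5z²
  ⇒ R(z) = 1 + z + 1/5z².

Boundary: |R(x)|=1, x<0.
x=-1.44: |R|=0.0253
R=1: x+1/5x²=0 ⇒ x=−5=-5.0000; min R=1−1/(4·1/5)=-0.2500>−1
Confirm numerically:
  x=-3.847: |R|=0.11288 <1
  x=-3.111: |R|=0.17534 <1
  x=-2.710: |R|=0.24118 <1
  x=-2.114: |R|=0.22020 <1
  x=-5.428: |R|=1.46464 >1
  x=-5.406: |R|=1.43897 >1
Stable set (-5.0000, 0).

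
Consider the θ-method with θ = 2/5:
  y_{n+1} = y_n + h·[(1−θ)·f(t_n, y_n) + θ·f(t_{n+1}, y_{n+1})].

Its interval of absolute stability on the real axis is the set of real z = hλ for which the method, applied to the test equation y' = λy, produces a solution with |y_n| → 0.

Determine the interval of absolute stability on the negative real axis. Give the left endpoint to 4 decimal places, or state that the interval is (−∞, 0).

With y'=λy (z=hλ):
  y_{n+1} = y_n + z·[3/5·y_n + 2/5·y_{n+1}] ⇒ (1 − 2/5z)y_{n+1} = (1 + 3/5z)y_n
  ⇒ R(z) = (1 + 3/5z)/(1 − 2/5z).

Need |R(x)|<1, x<0.
x=-1.49: |R|=0.0664
R=−1: 1+3/5x = −1+2/5x ⇒ -1/5x=2 ⇒ x=2/(-1/5)=-10.0000
Confirm numerically:
  x=-8.809: |R|=0.94734 <1
  x=-6.660: |R|=0.81769 <1
  x=-5.319: |R|=0.70067 <1
  x=-4.196: |R|=0.56661 <1
  x=-10.279: |R|=1.01092 >1
  x=-10.177: |R|=1.00698 >1
So |R|<1 on (-10.0000, 0).

(-10.0000, 0).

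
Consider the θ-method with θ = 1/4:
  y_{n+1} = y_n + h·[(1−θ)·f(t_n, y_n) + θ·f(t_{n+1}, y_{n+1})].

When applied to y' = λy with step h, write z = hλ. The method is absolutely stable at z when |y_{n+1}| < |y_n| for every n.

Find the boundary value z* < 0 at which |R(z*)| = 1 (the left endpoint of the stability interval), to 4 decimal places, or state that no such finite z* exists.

z* = -4.0000.

Test eqn y'=λy, z=hλ:
  y_{n+1} = y_n + z·[3/4·y_n + 1/4·y_{n+1}] ⇒ (1 − 1/4z)y_{n+1} = (1 + 3/4z)y_n
  R(z) = (1 + 3/4z)/(1 − 1/4z).

Find x<0 with |R(x)|<1.
x=-0.47: |R|=0.5794
R=−1: 1+3/4x = −1+1/4x ⇒ -1/2x=2 ⇒ x=2/(-1/2)=-4.0000
Confirm numerically:
  x=-3.805: |R|=0.95003 <1
  x=-2.761: |R|=0.63349 <1
  x=-1.605: |R|=0.14541 <1
  x=-4.466: |R|=1.11009 >1
  x=-4.388: |R|=1.09251 >1
So |R|<1 on (-4.0000, 0).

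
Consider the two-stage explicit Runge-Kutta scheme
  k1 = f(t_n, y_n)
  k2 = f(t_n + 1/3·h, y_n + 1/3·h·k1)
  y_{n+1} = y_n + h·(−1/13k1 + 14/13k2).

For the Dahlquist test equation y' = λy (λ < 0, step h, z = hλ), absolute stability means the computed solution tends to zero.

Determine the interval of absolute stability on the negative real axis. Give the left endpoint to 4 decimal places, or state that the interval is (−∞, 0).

Test eqn y'=λy, z=hλ:
  k1=λy_n ⇒ h·k1=z·y_n;  k2=λ(1+1/3z)y_n ⇒ h·k2=z(1+1/3z)y_n
  y_{n+1}/y_n = 1 − 1/13z + 14/13z(1+1/3z) = 1 + z + 14/39z²
  Hence R(z) = 1 + z + 14/39z².

Need |R(x)|<1, x<0.
x=-1.23: |R|=0.3131
R=1: x+14/39x²=0 ⇒ x=−39/14=-2.7857; min R=1−1/(4·14/39)=0.3036>−1
Confirm numerically:
  x=-2.650: |R|=0.87090 <1
  x=-2.034: |R|=0.45113 <1
  x=-1.483: |R|=0.30649 <1
  x=-1.443: |R|=0.30447 <1
  x=-2.942: |R|=1.16505 >1
  x=-2.889: |R|=1.10712 >1
So |R|<1 on (-2.7857, 0).

(-2.7857, 0).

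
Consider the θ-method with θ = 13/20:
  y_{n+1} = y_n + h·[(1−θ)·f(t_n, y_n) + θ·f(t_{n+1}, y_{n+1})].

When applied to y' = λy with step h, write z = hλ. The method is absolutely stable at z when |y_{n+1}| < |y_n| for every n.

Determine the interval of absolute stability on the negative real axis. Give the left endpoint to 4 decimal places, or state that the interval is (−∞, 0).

(−∞, 0) — no finite endpoint.

On y'=λy, z=hλ:
  y_{n+1} = y_n + z·[7/20·y_n + 13/20·y_{n+1}] ⇒ (1 − 13/20z)y_{n+1} = (1 + 7/20z)y_n
  ⇒ R(z) = (1 + 7/20z)/(1 − 13/20z).

Solve |R(x)|<1 on ℝ⁻.
x=-0.95: |R|=0.4127
x=-2: |R|=0.1304
x=-10: |R|=0.3333
x=-100: |R|=0.5152
θ=13/20≥1/2 ⇒ |1+7/20x|<|1−13/20x| ∀x<0 ⇒ stable on all of ℝ⁻.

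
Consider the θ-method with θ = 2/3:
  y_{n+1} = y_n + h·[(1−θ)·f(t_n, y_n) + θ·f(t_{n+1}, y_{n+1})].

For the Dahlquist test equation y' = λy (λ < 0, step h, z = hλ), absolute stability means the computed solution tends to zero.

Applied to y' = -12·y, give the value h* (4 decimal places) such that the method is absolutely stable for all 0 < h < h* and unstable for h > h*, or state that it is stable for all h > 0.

Test eqn y'=λy, z=hλ:
  y_{n+1} = y_n + z·[1/3·y_n + 2/3·y_{n+1}] ⇒ (1 − 2/3z)y_{n+1} = (1 + 1/3z)y_n
  R(z) = (1 + 1/3z)/(1 − 2/3z).

Solve |R(x)|<1 on ℝ⁻.
x=-1: |R|=0.4000
x=-2: |R|=0.1429
x=-10: |R|=0.3043
x=-100: |R|=0.4778
θ=2/3≥1/2 ⇒ |1+1/3x|<|1−2/3x| ∀x<0 ⇒ stable on all of ℝ⁻.

(−∞, 0) — no finite endpoint. Any h>0 works for λ=-12.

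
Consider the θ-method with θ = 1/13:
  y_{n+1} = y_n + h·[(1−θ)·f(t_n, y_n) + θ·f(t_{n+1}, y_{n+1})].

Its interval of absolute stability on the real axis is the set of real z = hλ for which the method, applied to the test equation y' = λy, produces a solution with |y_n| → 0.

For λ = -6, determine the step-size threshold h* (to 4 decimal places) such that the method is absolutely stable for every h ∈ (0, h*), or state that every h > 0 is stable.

(-2.3636,0); λ=-6 ⇒ h* = (26/11)/6 = 0.3939.

Set f=λy, z=hλ:
  y_{n+1} = y_n + z·[12/13·y_n + 1/13·y_{n+1}] ⇒ (1 − 1/13z)y_{n+1} = (1 + 12/13z)y_n
  Hence R(z) = (1 + 12/13z)/(1 − 1/13z).

Boundary: |R(x)|=1, x<0.
x=-1.66: |R|=0.4720
R=−1: 1+12/13x = −1+1/13x ⇒ -11/13x=2 ⇒ x=2/(-11/13)=-2.3636
Confirm numerically:
  x=-2.244: |R|=0.91367 <1
  x=-1.858: |R|=0.62566 <1
  x=-1.482: |R|=0.33034 <1
  x=-1.169: |R|=0.07255 <1
  x=-2.720: |R|=1.24936 >1
  x=-2.562: |R|=1.14021 >1
Interval (-2.3636, 0).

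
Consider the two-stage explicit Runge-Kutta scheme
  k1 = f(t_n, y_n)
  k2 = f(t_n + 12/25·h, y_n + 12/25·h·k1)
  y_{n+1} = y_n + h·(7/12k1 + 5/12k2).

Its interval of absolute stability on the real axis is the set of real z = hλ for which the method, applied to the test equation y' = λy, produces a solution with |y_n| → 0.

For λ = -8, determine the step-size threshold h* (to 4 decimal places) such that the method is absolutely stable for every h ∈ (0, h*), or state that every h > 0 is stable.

(-5.0000,0); λ=-8 ⇒ h* = (5)/8 = 0.6250.

With y'=λy (z=hλ):
  k1=λy_n ⇒ h·k1=z·y_n;  k2=λ(1+12/25z)y_n ⇒ h·k2=z(1+12/25z)y_n
  y_{n+1}/y_n = 1 + 7/12z + 5/12z(1+12/25z) = 1 + z + 1/5z²
  so R(z) = 1 + z + 1/5z².

Find x<0 with |R(x)|<1.
x=-0.35: |R|=0.6745
R=1: x+1/5x²=0 ⇒ x=−5=-5.0000; min R=1−1/(4·1/5)=-0.2500>−1
Confirm numerically:
  x=-4.887: |R|=0.88955 <1
  x=-3.689: |R|=0.03274 <1
  x=-3.246: |R|=0.13870 <1
  x=-5.528: |R|=1.58376 >1
  x=-5.498: |R|=1.54760 >1
Interval (-5.0000, 0).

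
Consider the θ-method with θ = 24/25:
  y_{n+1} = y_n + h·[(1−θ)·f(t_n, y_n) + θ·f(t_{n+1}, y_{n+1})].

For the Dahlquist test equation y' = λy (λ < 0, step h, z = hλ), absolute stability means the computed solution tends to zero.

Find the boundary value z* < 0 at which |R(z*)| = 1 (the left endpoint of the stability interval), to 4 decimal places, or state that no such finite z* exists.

With y'=λy (z=hλ):
  y_{n+1} = y_n + z·[1/25·y_n + 24/25·y_{n+1}] ⇒ (1 − 24/25z)y_{n+1} = (1 + 1/25z)y_n
  ⇒ R(z) = (1 + 1/25z)/(1 − 24/25z).

Boundary: |R(x)|=1, x<0.
x=-1.53: |R|=0.3803
x=-2: |R|=0.3151
x=-10: |R|=0.0566
x=-100: |R|=0.0309
θ=24/25≥1/2 ⇒ |1+1/25x|<|1−24/25x| ∀x<0 ⇒ unbounded interval.

(−∞, 0) — no finite endpoint.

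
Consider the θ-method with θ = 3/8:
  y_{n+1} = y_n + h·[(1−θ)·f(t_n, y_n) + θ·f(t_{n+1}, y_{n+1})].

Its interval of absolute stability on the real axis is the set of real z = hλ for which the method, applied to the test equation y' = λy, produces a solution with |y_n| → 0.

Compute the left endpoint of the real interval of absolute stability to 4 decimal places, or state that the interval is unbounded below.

Set f=λy, z=hλ:
  y_{n+1} = y_n + z·[5/8·y_n + 3/8·y_{n+1}] ⇒ (1 − 3/8z)y_{n+1} = (1 + 5/8z)y_n
  so R(z) = (1 + 5/8z)/(1 − 3/8z).

Find x<0 with |R(x)|<1.
x=-0.54: |R|=0.5509
R=−1: 1+5/8x = −1+3/8x ⇒ -1/4x=2 ⇒ x=2/(-1/4)=-8.0000
Confirm numerically:
  x=-7.404: |R|=0.96055 <1
  x=-6.653: |R|=0.90364 <1
  x=-4.745: |R|=0.70722 <1
  x=-4.563: |R|=0.68307 <1
  x=-8.434: |R|=1.02606 >1
  x=-8.130: |R|=1.00803 >1
So |R|<1 on (-8.0000, 0).

z* = -8.0000.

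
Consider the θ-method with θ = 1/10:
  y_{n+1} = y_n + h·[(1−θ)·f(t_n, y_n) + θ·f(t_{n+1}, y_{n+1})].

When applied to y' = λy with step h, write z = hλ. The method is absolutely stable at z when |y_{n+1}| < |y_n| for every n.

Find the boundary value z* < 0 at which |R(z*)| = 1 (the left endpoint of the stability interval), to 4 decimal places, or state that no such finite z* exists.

Test eqn y'=λy, z=hλ:
  y_{n+1} = y_n + z·[9/10·y_n + 1/10·y_{n+1}] ⇒ (1 − 1/10z)y_{n+1} = (1 + 9/10z)y_n
  Hence R(z) = (1 + 9/10z)/(1 − 1/10z).

Boundary: |R(x)|=1, x<0.
x=-0.43: |R|=0.5877
R=−1: 1+9/10x = −1+1/10x ⇒ -4/5x=2 ⇒ x=2/(-4/5)=-2.5000
Confirm numerically:
  x=-2.354: |R|=0.90546 <1
  x=-1.863: |R|=0.57043 <1
  x=-1.316: |R|=0.16296 <1
  x=-1.312: |R|=0.15983 <1
  x=-3.069: |R|=1.34831 >1
  x=-2.747: |R|=1.15502 >1
Stable set (-2.5000, 0).

left endpoint -2.5000.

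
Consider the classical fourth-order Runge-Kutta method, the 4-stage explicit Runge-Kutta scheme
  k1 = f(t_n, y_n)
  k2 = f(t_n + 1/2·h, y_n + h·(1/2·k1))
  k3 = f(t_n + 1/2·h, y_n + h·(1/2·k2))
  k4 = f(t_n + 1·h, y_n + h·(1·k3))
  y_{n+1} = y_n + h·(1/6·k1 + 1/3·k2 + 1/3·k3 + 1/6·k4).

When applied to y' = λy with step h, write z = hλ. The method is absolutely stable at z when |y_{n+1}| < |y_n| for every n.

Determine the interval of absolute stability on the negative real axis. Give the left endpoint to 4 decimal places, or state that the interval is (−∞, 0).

With y'=λy (z=hλ):
  order 4, 4-stage ⇒ R(z)=1+z+z^2/2+z^3/6+z^4/24
  (e.g. R(-1.4)=0.28273, |R|=0.28273)

Boundary: |R(x)|=1, x<0.
x=-1.4: |R|=0.2827
|R(-1.75)|=0.2788 |R(-1.37)|=0.2867 |R(-1.14)|=0.3332
Bisect:
  x_lo=-3.5451 |R|=2.8941  x_hi=-0.2386 |R|=0.7878
  mid=-1.89182 |R|=0.30292 →hi
  mid=-2.71844 |R|=0.90379 →hi
  mid=-3.13175 |R|=1.66097 →lo
  mid=-2.92509 |R|=1.23206 →lo
  mid=-2.82177 |R|=1.05640 →lo
  mid=-2.77010 |R|=0.97734 →hi
  mid=-2.79593 |R|=1.01616 →lo
  mid=-2.78302 |R|=0.99658 →hi
  ...
  [-2.78544,-2.78524] ⇒ x*=-2.7853
Interval (-2.7853, 0).

z∈(-2.7853,0).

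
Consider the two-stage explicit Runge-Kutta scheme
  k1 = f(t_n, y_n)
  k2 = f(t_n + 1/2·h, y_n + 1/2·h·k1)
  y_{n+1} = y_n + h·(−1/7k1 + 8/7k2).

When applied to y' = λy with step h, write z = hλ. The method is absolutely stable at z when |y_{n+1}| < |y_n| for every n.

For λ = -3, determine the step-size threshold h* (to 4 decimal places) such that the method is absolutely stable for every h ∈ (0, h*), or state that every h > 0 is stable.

Set f=λy, z=hλ:
  k1=λy_n ⇒ h·k1=z·y_n;  k2=λ(1+1/2z)y_n ⇒ h·k2=z(1+1/2z)y_n
  y_{n+1}/y_n = 1 − 1/7z + 8/7z(1+1/2z) = 1 + z + 4/7z²
  so R(z) = 1 + z + 4/7z².

Need |R(x)|<1, x<0.
x=-1.2: |R|=0.6229
R=1: x+4/7x²=0 ⇒ x=−7/4=-1.7500; min R=1−1/(4·4/7)=0.5625>−1
Confirm numerically:
  x=-1.622: |R|=0.88136 <1
  x=-1.582: |R|=0.84813 <1
  x=-1.078: |R|=0.58605 <1
  x=-2.257: |R|=1.65389 >1
  x=-2.137: |R|=1.47258 >1
  x=-1.873: |R|=1.13165 >1
Interval (-1.7500, 0).

(-1.7500,0); λ=-3 ⇒ h* = (7/4)/3 = 0.5833.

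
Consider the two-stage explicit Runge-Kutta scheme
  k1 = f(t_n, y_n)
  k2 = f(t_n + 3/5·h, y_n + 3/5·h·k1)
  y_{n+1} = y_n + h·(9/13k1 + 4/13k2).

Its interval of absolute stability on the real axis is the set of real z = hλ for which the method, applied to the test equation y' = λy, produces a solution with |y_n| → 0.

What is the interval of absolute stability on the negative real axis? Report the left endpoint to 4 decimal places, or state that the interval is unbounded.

Set f=λy, z=hλ:
  k1=λy_n ⇒ h·k1=z·y_n;  k2=λ(1+3/5z)y_n ⇒ h·k2=z(1+3/5z)y_n
  y_{n+1}/y_n = 1 + 9/13z + 4/13z(1+3/5z) = 1 + z + 12/65z²
  so R(z) = 1 + z + 12/65z².

Need |R(x)|<1, x<0.
x=-0.63: |R|=0.4433
R=1: x+12/65x²=0 ⇒ x=−65/12=-5.4167; min R=1−1/(4·12/65)=-0.3542>−1
Confirm numerically:
  x=-4.902: |R|=0.53423 <1
  x=-3.920: |R|=0.08313 <1
  x=-2.212: |R|=0.30869 <1
  x=-6.009: |R|=1.65711 >1
  x=-5.866: |R|=1.48661 >1
  x=-5.748: |R|=1.35160 >1
Interval (-5.4167, 0).

z∈(-5.4167,0).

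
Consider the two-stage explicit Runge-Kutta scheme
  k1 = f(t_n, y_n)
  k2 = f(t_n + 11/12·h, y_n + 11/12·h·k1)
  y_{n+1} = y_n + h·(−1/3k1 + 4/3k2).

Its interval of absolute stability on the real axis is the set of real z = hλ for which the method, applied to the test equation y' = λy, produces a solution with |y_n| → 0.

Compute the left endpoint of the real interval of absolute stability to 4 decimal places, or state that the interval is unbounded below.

With y'=λy (z=hλ):
  k1=λy_n ⇒ h·k1=z·y_n;  k2=λ(1+11/12z)y_n ⇒ h·k2=z(1+11/12z)y_n
  y_{n+1}/y_n = 1 − 1/3z + 4/3z(1+11/12z) = 1 + z + 11/9z²
  Hence R(z) = 1 + z + 11/9z².

Boundary: |R(x)|=1, x<0.
x=-1.2: |R|=1.5600
R=1: x+11/9x²=0 ⇒ x=−9/11=-0.8182; min R=1−1/(4·11/9)=0.7955>−1
Confirm numerically:
  x=-0.757: |R|=0.94339 <1
  x=-0.561: |R|=0.82366 <1
  x=-0.522: |R|=0.81104 <1
  x=-0.367: |R|=0.79762 <1
  x=-1.261: |R|=1.68248 >1
  x=-1.195: |R|=1.55036 >1
  x=-0.915: |R|=1.10828 >1
Stable set (-0.8182, 0).

z* = -0.8182.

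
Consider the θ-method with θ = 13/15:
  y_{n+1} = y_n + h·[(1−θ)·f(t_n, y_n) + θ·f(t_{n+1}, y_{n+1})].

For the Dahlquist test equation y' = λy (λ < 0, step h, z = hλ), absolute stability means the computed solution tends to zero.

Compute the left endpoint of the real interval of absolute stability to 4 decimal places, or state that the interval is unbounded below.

Set f=λy, z=hλ:
  y_{n+1} = y_n + z·[2/15·y_n + 13/15·y_{n+1}] ⇒ (1 − 13/15z)y_{n+1} = (1 + 2/15z)y_n
  so R(z) = (1 + 2/15z)/(1 − 13/15z).

Solve |R(x)|<1 on ℝ⁻.
x=-0.75: |R|=0.5455
x=-2: |R|=0.2683
x=-10: |R|=0.0345
x=-100: |R|=0.1407
θ=13/15≥1/2 ⇒ |1+2/15x|<|1−13/15x| ∀x<0 ⇒ stable on all of ℝ⁻.

interval (−∞, 0).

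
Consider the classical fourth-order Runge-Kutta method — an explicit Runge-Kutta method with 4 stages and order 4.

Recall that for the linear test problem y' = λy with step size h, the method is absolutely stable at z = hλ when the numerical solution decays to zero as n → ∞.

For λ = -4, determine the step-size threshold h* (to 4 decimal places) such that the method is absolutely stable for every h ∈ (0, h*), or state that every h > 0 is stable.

With y'=λy (z=hλ):
  order 4, 4-stage ⇒ R(z)=1+z+z^2/2+z^3/6+z^4/24
  (e.g. R(-0.75)=0.47412, |R|=0.47412)

Need |R(x)|<1, x<0.
x=-0.75: |R|=0.4741
|R(-3.13)|=1.6569 |R(-2.38)|=0.5422 |R(-1.42)|=0.2804
Bisect:
  x_lo=-3.3803 |R|=2.3356  x_hi=-0.2224 |R|=0.8006
  mid=-1.80136 |R|=0.28561 →hi
  mid=-2.59083 |R|=0.74427 →hi
  mid=-2.98556 |R|=1.34638 →lo
  mid=-2.78820 |R|=1.00438 →lo
  mid=-2.68951 |R|=0.86494 →hi
  mid=-2.73885 |R|=0.93221 →hi
  mid=-2.76352 |R|=0.96767 →hi
  ...
  [-2.78530,-2.78511] ⇒ x*=-2.7853
Interval (-2.7853, 0).

(-2.7853,0); λ=-4 ⇒ h* = 0.6963.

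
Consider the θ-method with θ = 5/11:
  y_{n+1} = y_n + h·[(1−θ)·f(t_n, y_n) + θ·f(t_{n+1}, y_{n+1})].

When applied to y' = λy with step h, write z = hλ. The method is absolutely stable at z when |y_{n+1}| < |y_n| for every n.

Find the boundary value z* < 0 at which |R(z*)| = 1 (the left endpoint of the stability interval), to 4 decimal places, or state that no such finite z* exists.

z* = -22.0000.

Test eqn y'=λy, z=hλ:
  y_{n+1} = y_n + z·[6/11·y_n + 5/11·y_{n+1}] ⇒ (1 − 5/11z)y_{n+1} = (1 + 6/11z)y_n
  R(z) = (1 + 6/11z)/(1 − 5/11z).

Need |R(x)|<1, x<0.
x=-1: |R|=0.3125
R=−1: 1+6/11x = −1+5/11x ⇒ -1/11x=2 ⇒ x=2/(-1/11)=-22.0000
Confirm numerically:
  x=-15.533: |R|=0.92706 <1
  x=-13.311: |R|=0.88796 <1
  x=-13.031: |R|=0.88223 <1
  x=-9.735: |R|=0.79447 <1
  x=-22.324: |R|=1.00264 >1
  x=-22.229: |R|=1.00187 >1
  x=-22.189: |R|=1.00155 >1
Interval (-22.0000, 0).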